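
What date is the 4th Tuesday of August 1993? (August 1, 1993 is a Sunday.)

1993-08-24

August 1993 begins on a Sunday, so the first Tuesday is August 3 (2 days later).
The 4th Tuesday is 3 weeks later: 3 + 21 = 24.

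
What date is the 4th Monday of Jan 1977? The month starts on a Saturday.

Jan 24, 1977

Jan 1977 begins on a Saturday, so the first Monday is Jan 3 (2 days later).
The 4th Monday is 3 weeks later: 3 + 21 = 24.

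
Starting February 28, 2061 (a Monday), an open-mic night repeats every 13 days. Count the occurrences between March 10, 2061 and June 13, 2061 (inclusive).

Occurrences land 13·i days after February 28, 2061 for i = 0, 1, 2, …
March 10, 2061 is 10 days after the start; 10 ÷ 13 = 0 remainder 10; since the remainder is 10, round up to i = 1. First occurrence in the window: #2 on March 13, 2061 (1×13 = 13 days in).
June 13, 2061 is 105 days after the start; 105 ÷ 13 = 8 remainder 1. Last occurrence in the window: #9 on June 12, 2061.
Occurrences #2 through #9: 8 in total.

8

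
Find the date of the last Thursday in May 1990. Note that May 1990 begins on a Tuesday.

1990-05-31

May 1990 begins on a Tuesday, so the first Thursday is May 3 (2 days later).
May 1990 has 31 days. Adding weeks: 3, 10, 17, 24, 31 — the last one ≤ 31 is the 31st.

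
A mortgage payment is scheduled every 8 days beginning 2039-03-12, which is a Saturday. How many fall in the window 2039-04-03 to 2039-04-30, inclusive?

Occurrences land 8·i days after 2039-03-12 for i = 0, 1, 2, …
2039-04-03 is 22 days after the start; 22 ÷ 8 = 2 remainder 6; since the remainder is 6, round up to i = 3. First occurrence in the window: #4 on 2039-04-05 (3×8 = 24 days in).
2039-04-30 is 49 days after the start; 49 ÷ 8 = 6 remainder 1. Last occurrence in the window: #7 on 2039-04-29.
Occurrences #4 through #7: 4 in total.

4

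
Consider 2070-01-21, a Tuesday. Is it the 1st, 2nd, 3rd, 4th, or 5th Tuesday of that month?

3rd

Day 21 falls in week ⌈21/7⌉ of the month.
Days 1–7 hold the 1st Tuesday, 8–14 the 2nd, 15–21 the 3rd, 22–28 the 4th, 29–31 the 5th.
21 is in the range for the 3rd.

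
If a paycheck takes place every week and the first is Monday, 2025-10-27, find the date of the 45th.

The 45th occurrence is 44 intervals after the first: 44 × 7 = 308 days after 2025-10-27.
October has 31 days — 4 days to the end of October leaves 304.
November has 30 days (274 left).
December has 31 days (243 left).
January has 31 days (212 left).
February has 28 days (184 left).
March has 31 days (153 left).
April has 30 days (123 left).
May has 31 days (92 left).
June has 30 days (62 left).
July has 31 days (31 left).
31 days into August → 2026-08-31.

2026-08-31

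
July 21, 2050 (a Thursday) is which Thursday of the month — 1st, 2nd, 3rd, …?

Day 21 falls in week ⌈21/7⌉ of the month.
Days 1–7 hold the 1st Thursday, 8–14 the 2nd, 15–21 the 3rd, 22–28 the 4th, 29–31 the 5th.
21 is in the range for the 3rd.

3rd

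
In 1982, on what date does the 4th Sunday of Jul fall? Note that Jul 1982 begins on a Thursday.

Jul 1982 begins on a Thursday, so the first Sunday is Jul 4 (3 days later).
The 4th Sunday is 3 weeks later: 4 + 21 = 25.

Jul 25, 1982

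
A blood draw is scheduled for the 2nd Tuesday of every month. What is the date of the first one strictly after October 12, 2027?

October 2027 starts on a Friday; its first Tuesday is the 5th, so the 2nd Tuesday is the 12th — October 12, 2027.
That is not after October 12, 2027, so look at November 2027.
November 2027 starts on a Monday; its first Tuesday is the 2nd, so the 2nd Tuesday is the 9th — November 9, 2027.

November 9, 2027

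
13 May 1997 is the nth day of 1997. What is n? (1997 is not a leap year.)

Days in months before May: 31 + 28 + 31 + 30 = 120.
Plus 13 days into May → day 133.

133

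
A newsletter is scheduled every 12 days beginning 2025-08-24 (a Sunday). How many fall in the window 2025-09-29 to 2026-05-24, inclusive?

Occurrences land 12·i days after 2025-08-24 for i = 0, 1, 2, …
2025-09-29 is 36 days after the start; 36 ÷ 12 = 3 remainder 0. First occurrence in the window: #4 on 2025-09-29 (3×12 = 36 days in).
2026-05-24 is 273 days after the start; 273 ÷ 12 = 22 remainder 9. Last occurrence in the window: #23 on 2026-05-15.
Occurrences #4 through #23: 20 in total.

20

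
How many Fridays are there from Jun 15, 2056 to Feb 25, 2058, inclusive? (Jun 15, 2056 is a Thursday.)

89

Jun 15, 2056 is a Thursday; the first Friday on or after it is Jun 16, 2056 (1 day later).
From Jun 16, 2056 to Feb 25, 2058: 198 + 365 + 56 = 619 days (rest of 2056, 2057, to Feb 25, 2058 in 2058).
619 ÷ 7 = 88 full weeks with remainder 3, so 88 more Fridays after the first → 89.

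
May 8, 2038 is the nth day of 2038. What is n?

128

Days in months before May: 31 + 28 + 31 + 30 = 120.
Plus 8 days into May → day 128.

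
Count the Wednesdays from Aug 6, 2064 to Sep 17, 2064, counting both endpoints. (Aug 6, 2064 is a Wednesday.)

7

Aug 6, 2064 is a Wednesday; the first Wednesday on or after it is Aug 6, 2064.
From Aug 6, 2064 to Sep 17, 2064: 25 + 17 = 42 days (rest of Aug, Sep).
42 ÷ 7 = 6 full weeks with remainder 0, so 6 more Wednesdays after the first → 7.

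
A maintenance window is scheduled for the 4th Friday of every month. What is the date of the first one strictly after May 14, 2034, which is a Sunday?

May 2034 starts on a Monday; its first Friday is the 5th, so the 4th Friday is the 26th — May 26, 2034.
May 26, 2034 is after May 14, 2034, so that is the next one.

May 26, 2034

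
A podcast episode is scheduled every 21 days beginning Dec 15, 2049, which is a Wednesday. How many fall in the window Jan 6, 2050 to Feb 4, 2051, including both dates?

Occurrences land 21·i days after Dec 15, 2049 for i = 0, 1, 2, …
Jan 6, 2050 is 22 days after the start; 22 ÷ 21 = 1 remainder 1; since the remainder is 1, round up to i = 2. First occurrence in the window: #3 on Jan 26, 2050 (2×21 = 42 days in).
Feb 4, 2051 is 416 days after the start; 416 ÷ 21 = 19 remainder 17. Last occurrence in the window: #20 on Jan 18, 2051.
Occurrences #3 through #20: 18 in total.

18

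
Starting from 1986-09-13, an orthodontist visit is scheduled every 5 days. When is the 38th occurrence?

The 38th occurrence is 37 intervals after the first: 37 × 5 = 185 days after 1986-09-13.
September has 30 days — 17 days to the end of September leaves 168.
October has 31 days (137 left).
November has 30 days (107 left).
December has 31 days (76 left).
January has 31 days (45 left).
February has 28 days (17 left).
17 days into March → 1987-03-17.

1987-03-17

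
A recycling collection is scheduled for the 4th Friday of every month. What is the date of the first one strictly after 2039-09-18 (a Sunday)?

2039-09-23

September 2039 starts on a Thursday; its first Friday is the 2nd, so the 4th Friday is the 23rd — 2039-09-23.
2039-09-23 is after 2039-09-18, so that is the next one.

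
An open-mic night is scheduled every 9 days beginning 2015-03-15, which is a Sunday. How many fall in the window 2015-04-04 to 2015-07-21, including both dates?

Occurrences land 9·i days after 2015-03-15 for i = 0, 1, 2, …
2015-04-04 is 20 days after the start; 20 ÷ 9 = 2 remainder 2; since the remainder is 2, round up to i = 3. First occurrence in the window: #4 on 2015-04-11 (3×9 = 27 days in).
2015-07-21 is 128 days after the start; 128 ÷ 9 = 14 remainder 2. Last occurrence in the window: #15 on 2015-07-19.
Occurrences #4 through #15: 12 in total.

12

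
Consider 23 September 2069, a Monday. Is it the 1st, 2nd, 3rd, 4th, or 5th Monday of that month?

Day 23 falls in week ⌈23/7⌉ of the month.
Days 1–7 hold the 1st Monday, 8–14 the 2nd, 15–21 the 3rd, 22–28 the 4th, 29–31 the 5th.
23 is in the range for the 4th.

4th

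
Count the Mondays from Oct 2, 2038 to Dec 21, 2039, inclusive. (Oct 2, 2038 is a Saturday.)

Oct 2, 2038 is a Saturday; the first Monday on or after it is Oct 4, 2038 (2 days later).
From Oct 4, 2038 to Dec 21, 2039: 88 + 355 = 443 days (rest of 2038, to Dec 21, 2039 in 2039).
443 ÷ 7 = 63 full weeks with remainder 2, so 63 more Mondays after the first → 64.

64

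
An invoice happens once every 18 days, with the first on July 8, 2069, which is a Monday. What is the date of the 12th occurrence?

January 22, 2070

The 12th occurrence is 11 intervals after the first: 11 × 18 = 198 days after July 8, 2069.
July has 31 days — 23 days to the end of July leaves 175.
August has 31 days (144 left).
September has 30 days (114 left).
October has 31 days (83 left).
November has 30 days (53 left).
December has 31 days (22 left).
22 days into January → January 22, 2070.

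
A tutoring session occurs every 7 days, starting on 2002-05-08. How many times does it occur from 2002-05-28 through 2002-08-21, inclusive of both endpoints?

13

Occurrences land 7·i days after 2002-05-08 for i = 0, 1, 2, …
2002-05-28 is 20 days after the start; 20 ÷ 7 = 2 remainder 6; since the remainder is 6, round up to i = 3. First occurrence in the window: #4 on 2002-05-29 (3×7 = 21 days in).
2002-08-21 is 105 days after the start; 105 ÷ 7 = 15 remainder 0. Last occurrence in the window: #16 on 2002-08-21.
Occurrences #4 through #16: 13 in total.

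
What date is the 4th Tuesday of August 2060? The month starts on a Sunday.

August 2060 begins on a Sunday, so the first Tuesday is August 3 (2 days later).
The 4th Tuesday is 3 weeks later: 3 + 21 = 24.

August 24, 2060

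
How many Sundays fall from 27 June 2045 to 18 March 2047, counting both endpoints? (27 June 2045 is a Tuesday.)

27 June 2045 is a Tuesday; the first Sunday on or after it is 2 July 2045 (5 days later).
From 2 July 2045 to 18 March 2047: 182 + 365 + 77 = 624 days (rest of 2045, 2046, to 18 March 2047 in 2047).
624 ÷ 7 = 89 full weeks with remainder 1, so 89 more Sundays after the first → 90.

90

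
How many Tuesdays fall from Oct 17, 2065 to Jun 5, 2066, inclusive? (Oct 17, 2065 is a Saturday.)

Oct 17, 2065 is a Saturday; the first Tuesday on or after it is Oct 20, 2065 (3 days later).
From Oct 20, 2065 to Jun 5, 2066: 11 + 30 + 31 + 31 + 28 + 31 + 30 + 31 + 5 = 228 days (rest of Oct, Nov, Dec, Jan, Feb, Mar, Apr, May, Jun).
228 ÷ 7 = 32 full weeks with remainder 4, so 32 more Tuesdays after the first → 33.

33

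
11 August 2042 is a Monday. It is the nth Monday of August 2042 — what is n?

Day 11 falls in week ⌈11/7⌉ of the month.
Days 1–7 hold the 1st Monday, 8–14 the 2nd, 15–21 the 3rd, 22–28 the 4th, 29–31 the 5th.
11 is in the range for the 2nd.

2nd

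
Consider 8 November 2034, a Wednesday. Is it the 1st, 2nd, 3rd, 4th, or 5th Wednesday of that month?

Day 8 falls in week ⌈8/7⌉ of the month.
Days 1–7 hold the 1st Wednesday, 8–14 the 2nd, 15–21 the 3rd, 22–28 the 4th, 29–31 the 5th.
8 is in the range for the 2nd.

2nd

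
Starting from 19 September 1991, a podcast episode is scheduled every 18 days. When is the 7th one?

5 January 1992

The 7th occurrence is 6 intervals after the first: 6 × 18 = 108 days after 19 September 1991.
September has 30 days — 11 days to the end of September leaves 97.
October has 31 days (66 left).
November has 30 days (36 left).
December has 31 days (5 left).
5 days into January → 5 January 1992.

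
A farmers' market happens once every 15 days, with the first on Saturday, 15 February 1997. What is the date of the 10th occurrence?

30 June 1997

The 10th occurrence is 9 intervals after the first: 9 × 15 = 135 days after 15 February 1997.
February has 28 days — 13 days to the end of February leaves 122.
March has 31 days (91 left).
April has 30 days (61 left).
May has 31 days (30 left).
30 days into June → 30 June 1997.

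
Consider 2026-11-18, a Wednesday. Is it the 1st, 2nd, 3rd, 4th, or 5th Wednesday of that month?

Day 18 falls in week ⌈18/7⌉ of the month.
Days 1–7 hold the 1st Wednesday, 8–14 the 2nd, 15–21 the 3rd, 22–28 the 4th, 29–31 the 5th.
18 is in the range for the 3rd.

3rd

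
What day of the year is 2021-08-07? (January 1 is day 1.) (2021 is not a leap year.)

Days in months before August: 31 + 28 + 31 + 30 + 31 + 30 + 31 = 212.
Plus 7 days into August → day 219.

219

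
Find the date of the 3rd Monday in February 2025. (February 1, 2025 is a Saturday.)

February 2025 begins on a Saturday, so the first Monday is February 3 (2 days later).
The 3rd Monday is 2 weeks later: 3 + 14 = 17.

February 17, 2025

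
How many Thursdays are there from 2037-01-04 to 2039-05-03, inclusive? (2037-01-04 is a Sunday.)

2037-01-04 is a Sunday; the first Thursday on or after it is 2037-01-08 (4 days later).
From 2037-01-08 to 2039-05-03: 357 + 365 + 123 = 845 days (rest of 2037, 2038, to 2039-05-03 in 2039).
845 ÷ 7 = 120 full weeks with remainder 5, so 120 more Thursdays after the first → 121.

121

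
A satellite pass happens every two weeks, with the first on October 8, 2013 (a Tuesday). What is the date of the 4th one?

The 4th occurrence is 3 intervals after the first: 3 × 14 = 42 days after October 8, 2013.
October has 31 days — 23 days to the end of October leaves 19.
19 days into November → November 19, 2013.

November 19, 2013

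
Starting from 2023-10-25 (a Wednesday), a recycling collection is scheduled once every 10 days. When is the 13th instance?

2024-02-22

The 13th occurrence is 12 intervals after the first: 12 × 10 = 120 days after 2023-10-25.
October has 31 days — 6 days to the end of October leaves 114.
November has 30 days (84 left).
December has 31 days (53 left).
January has 31 days (22 left).
22 days into February → 2024-02-22.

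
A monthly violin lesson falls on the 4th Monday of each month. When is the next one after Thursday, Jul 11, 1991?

Jul 1991 starts on a Monday; its first Monday is the 1st, so the 4th Monday is the 22nd — Jul 22, 1991.
Jul 22, 1991 is after Jul 11, 1991, so that is the next one.

Jul 22, 1991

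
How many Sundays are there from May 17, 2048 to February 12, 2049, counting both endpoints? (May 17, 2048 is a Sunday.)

39

May 17, 2048 is a Sunday; the first Sunday on or after it is May 17, 2048.
From May 17, 2048 to February 12, 2049: 14 + 30 + 31 + 31 + 30 + 31 + 30 + 31 + 31 + 12 = 271 days (rest of May, June, July, August, September, October, November, December, January, February).
271 ÷ 7 = 38 full weeks with remainder 5, so 38 more Sundays after the first → 39.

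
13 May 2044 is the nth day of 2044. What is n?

134

Days in months before May: 31 + 29 + 31 + 30 = 121.
Plus 13 days into May → day 134.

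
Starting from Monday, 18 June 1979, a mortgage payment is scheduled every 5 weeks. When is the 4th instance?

The 4th occurrence is 3 intervals after the first: 3 × 35 = 105 days after 18 June 1979.
June has 30 days — 12 days to the end of June leaves 93.
July has 31 days (62 left).
August has 31 days (31 left).
September has 30 days (1 left).
1 day into October → 1 October 1979.

1 October 1979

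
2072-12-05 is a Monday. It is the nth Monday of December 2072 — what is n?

Day 5 falls in week ⌈5/7⌉ of the month.
Days 1–7 hold the 1st Monday, 8–14 the 2nd, 15–21 the 3rd, 22–28 the 4th, 29–31 the 5th.
5 is in the range for the 1st.

1st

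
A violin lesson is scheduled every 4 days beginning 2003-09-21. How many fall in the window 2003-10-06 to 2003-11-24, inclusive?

13

Occurrences land 4·i days after 2003-09-21 for i = 0, 1, 2, …
2003-10-06 is 15 days after the start; 15 ÷ 4 = 3 remainder 3; since the remainder is 3, round up to i = 4. First occurrence in the window: #5 on 2003-10-07 (4×4 = 16 days in).
2003-11-24 is 64 days after the start; 64 ÷ 4 = 16 remainder 0. Last occurrence in the window: #17 on 2003-11-24.
Occurrences #5 through #17: 13 in total.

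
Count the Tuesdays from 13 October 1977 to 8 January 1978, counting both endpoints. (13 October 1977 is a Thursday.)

12

13 October 1977 is a Thursday; the first Tuesday on or after it is 18 October 1977 (5 days later).
From 18 October 1977 to 8 January 1978: 13 + 30 + 31 + 8 = 82 days (rest of October, November, December, January).
82 ÷ 7 = 11 full weeks with remainder 5, so 11 more Tuesdays after the first → 12.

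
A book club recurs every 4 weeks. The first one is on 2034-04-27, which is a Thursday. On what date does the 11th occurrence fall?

The 11th occurrence is 10 intervals after the first: 10 × 28 = 280 days after 2034-04-27.
April has 30 days — 3 days to the end of April leaves 277.
May has 31 days (246 left).
June has 30 days (216 left).
July has 31 days (185 left).
August has 31 days (154 left).
September has 30 days (124 left).
October has 31 days (93 left).
November has 30 days (63 left).
December has 31 days (32 left).
January has 31 days (1 left).
1 day into February → 2035-02-01.

2035-02-01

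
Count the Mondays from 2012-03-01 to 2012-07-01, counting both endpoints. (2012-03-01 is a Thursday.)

17

2012-03-01 is a Thursday; the first Monday on or after it is 2012-03-05 (4 days later).
From 2012-03-05 to 2012-07-01: 26 + 30 + 31 + 30 + 1 = 118 days (rest of March, April, May, June, July).
118 ÷ 7 = 16 full weeks with remainder 6, so 16 more Mondays after the first → 17.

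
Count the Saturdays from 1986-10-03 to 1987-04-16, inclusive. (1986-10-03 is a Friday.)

28

1986-10-03 is a Friday; the first Saturday on or after it is 1986-10-04 (1 day later).
From 1986-10-04 to 1987-04-16: 27 + 30 + 31 + 31 + 28 + 31 + 16 = 194 days (rest of October, November, December, January, February, March, April).
194 ÷ 7 = 27 full weeks with remainder 5, so 27 more Saturdays after the first → 28.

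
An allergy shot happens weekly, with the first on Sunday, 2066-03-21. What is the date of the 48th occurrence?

2067-02-13

The 48th occurrence is 47 intervals after the first: 47 × 7 = 329 days after 2066-03-21.
March has 31 days — 10 days to the end of March leaves 319.
April has 30 days (289 left).
May has 31 days (258 left).
June has 30 days (228 left).
July has 31 days (197 left).
August has 31 days (166 left).
September has 30 days (136 left).
October has 31 days (105 left).
November has 30 days (75 left).
December has 31 days (44 left).
January has 31 days (13 left).
13 days into February → 2067-02-13.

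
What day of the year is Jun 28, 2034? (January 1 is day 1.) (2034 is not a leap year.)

179

Days in months before Jun: 31 + 28 + 31 + 30 + 31 = 151.
Plus 28 days into Jun → day 179.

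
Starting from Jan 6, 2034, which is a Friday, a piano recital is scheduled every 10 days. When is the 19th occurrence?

Jul 5, 2034

The 19th occurrence is 18 intervals after the first: 18 × 10 = 180 days after Jan 6, 2034.
Jan has 31 days — 25 days to the end of Jan leaves 155.
Feb has 28 days (127 left).
Mar has 31 days (96 left).
Apr has 30 days (66 left).
May has 31 days (35 left).
Jun has 30 days (5 left).
5 days into Jul → Jul 5, 2034.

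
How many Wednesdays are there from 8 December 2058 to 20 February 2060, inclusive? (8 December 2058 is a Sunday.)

63

8 December 2058 is a Sunday; the first Wednesday on or after it is 11 December 2058 (3 days later).
From 11 December 2058 to 20 February 2060: 20 + 365 + 51 = 436 days (rest of 2058, 2059, to 20 February 2060 in 2060).
436 ÷ 7 = 62 full weeks with remainder 2, so 62 more Wednesdays after the first → 63.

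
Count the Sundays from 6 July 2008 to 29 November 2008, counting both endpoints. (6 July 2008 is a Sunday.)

6 July 2008 is a Sunday; the first Sunday on or after it is 6 July 2008.
From 6 July 2008 to 29 November 2008: 25 + 31 + 30 + 31 + 29 = 146 days (rest of July, August, September, October, November).
146 ÷ 7 = 20 full weeks with remainder 6, so 20 more Sundays after the first → 21.

21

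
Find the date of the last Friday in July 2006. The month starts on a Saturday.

July 2006 begins on a Saturday, so the first Friday is July 7 (6 days later).
July 2006 has 31 days. Adding weeks: 7, 14, 21, 28 — the last one ≤ 31 is the 28th.

July 28, 2006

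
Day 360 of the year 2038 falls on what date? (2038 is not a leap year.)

Jan has 31 days (360 − 31 = 329 remain).
Feb has 28 days (329 − 28 = 301 remain).
Mar has 31 days (301 − 31 = 270 remain).
Apr has 30 days (270 − 30 = 240 remain).
May has 31 days (240 − 31 = 209 remain).
Jun has 30 days (209 − 30 = 179 remain).
Jul has 31 days (179 − 31 = 148 remain).
Aug has 31 days (148 − 31 = 117 remain).
Sep has 30 days (117 − 30 = 87 remain).
Oct has 31 days (87 − 31 = 56 remain).
Nov has 30 days (56 − 30 = 26 remain).
26 into Dec → Dec 26.

Dec 26, 2038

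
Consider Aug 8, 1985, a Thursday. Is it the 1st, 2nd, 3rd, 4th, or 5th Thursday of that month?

Day 8 falls in week ⌈8/7⌉ of the month.
Days 1–7 hold the 1st Thursday, 8–14 the 2nd, 15–21 the 3rd, 22–28 the 4th, 29–31 the 5th.
8 is in the range for the 2nd.

2nd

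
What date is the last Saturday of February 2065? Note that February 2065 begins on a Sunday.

February 28, 2065

February 2065 begins on a Sunday, so the first Saturday is February 7 (6 days later).
February 2065 has 28 days. Adding weeks: 7, 14, 21, 28 — the last one ≤ 28 is the 28th.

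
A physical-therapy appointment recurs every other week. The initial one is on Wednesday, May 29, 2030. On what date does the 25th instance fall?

April 30, 2031

The 25th occurrence is 24 intervals after the first: 24 × 14 = 336 days after May 29, 2030.
May has 31 days — 2 days to the end of May leaves 334.
June has 30 days (304 left).
July has 31 days (273 left).
August has 31 days (242 left).
September has 30 days (212 left).
October has 31 days (181 left).
November has 30 days (151 left).
December has 31 days (120 left).
January has 31 days (89 left).
February has 28 days (61 left).
March has 31 days (30 left).
30 days into April → April 30, 2031.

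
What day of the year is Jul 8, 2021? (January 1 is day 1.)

Days in months before Jul: 31 + 28 + 31 + 30 + 31 + 30 = 181.
Plus 8 days into Jul → day 189.

189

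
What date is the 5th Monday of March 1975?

The first Monday of March 1975 is March 3.
The 5th Monday is 4 weeks later: 3 + 28 = 31.

31 March 1975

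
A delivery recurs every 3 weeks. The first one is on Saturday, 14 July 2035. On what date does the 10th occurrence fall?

19 January 2036

The 10th occurrence is 9 intervals after the first: 9 × 21 = 189 days after 14 July 2035.
July has 31 days — 17 days to the end of July leaves 172.
August has 31 days (141 left).
September has 30 days (111 left).
October has 31 days (80 left).
November has 30 days (50 left).
December has 31 days (19 left).
19 days into January → 19 January 2036.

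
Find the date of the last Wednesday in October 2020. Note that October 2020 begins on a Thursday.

October 2020 begins on a Thursday, so the first Wednesday is October 7 (6 days later).
October 2020 has 31 days. Adding weeks: 7, 14, 21, 28 — the last one ≤ 31 is the 28th.

2020-10-28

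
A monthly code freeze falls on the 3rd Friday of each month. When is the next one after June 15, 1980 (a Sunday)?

June 1980 starts on a Sunday; its first Friday is the 6th, so the 3rd Friday is the 20th — June 20, 1980.
June 20, 1980 is after June 15, 1980, so that is the next one.

June 20, 1980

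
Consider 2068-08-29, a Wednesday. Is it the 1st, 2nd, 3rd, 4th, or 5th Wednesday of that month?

Day 29 falls in week ⌈29/7⌉ of the month.
Days 1–7 hold the 1st Wednesday, 8–14 the 2nd, 15–21 the 3rd, 22–28 the 4th, 29–31 the 5th.
29 is in the range for the 5th.

5th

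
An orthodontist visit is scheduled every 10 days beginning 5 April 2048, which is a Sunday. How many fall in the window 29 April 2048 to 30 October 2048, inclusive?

Occurrences land 10·i days after 5 April 2048 for i = 0, 1, 2, …
29 April 2048 is 24 days after the start; 24 ÷ 10 = 2 remainder 4; since the remainder is 4, round up to i = 3. First occurrence in the window: #4 on 5 May 2048 (3×10 = 30 days in).
30 October 2048 is 208 days after the start; 208 ÷ 10 = 20 remainder 8. Last occurrence in the window: #21 on 22 October 2048.
Occurrences #4 through #21: 18 in total.

18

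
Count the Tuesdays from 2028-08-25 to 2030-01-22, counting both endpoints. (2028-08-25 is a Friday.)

74

2028-08-25 is a Friday; the first Tuesday on or after it is 2028-08-29 (4 days later).
From 2028-08-29 to 2030-01-22: 124 + 365 + 22 = 511 days (rest of 2028, 2029, to 2030-01-22 in 2030).
511 ÷ 7 = 73 full weeks with remainder 0, so 73 more Tuesdays after the first → 74.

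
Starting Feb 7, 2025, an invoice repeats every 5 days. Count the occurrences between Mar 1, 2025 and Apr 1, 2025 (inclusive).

Occurrences land 5·i days after Feb 7, 2025 for i = 0, 1, 2, …
Mar 1, 2025 is 22 days after the start; 22 ÷ 5 = 4 remainder 2; since the remainder is 2, round up to i = 5. First occurrence in the window: #6 on Mar 4, 2025 (5×5 = 25 days in).
Apr 1, 2025 is 53 days after the start; 53 ÷ 5 = 10 remainder 3. Last occurrence in the window: #11 on Mar 29, 2025.
Occurrences #6 through #11: 6 in total.

6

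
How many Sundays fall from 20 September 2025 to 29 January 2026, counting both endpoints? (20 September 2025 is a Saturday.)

19

20 September 2025 is a Saturday; the first Sunday on or after it is 21 September 2025 (1 day later).
From 21 September 2025 to 29 January 2026: 9 + 31 + 30 + 31 + 29 = 130 days (rest of September, October, November, December, January).
130 ÷ 7 = 18 full weeks with remainder 4, so 18 more Sundays after the first → 19.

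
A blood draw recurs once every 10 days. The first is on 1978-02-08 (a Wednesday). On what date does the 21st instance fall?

The 21st occurrence is 20 intervals after the first: 20 × 10 = 200 days after 1978-02-08.
February has 28 days — 20 days to the end of February leaves 180.
March has 31 days (149 left).
April has 30 days (119 left).
May has 31 days (88 left).
June has 30 days (58 left).
July has 31 days (27 left).
27 days into August → 1978-08-27.

1978-08-27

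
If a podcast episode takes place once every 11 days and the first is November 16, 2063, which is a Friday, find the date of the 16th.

The 16th occurrence is 15 intervals after the first: 15 × 11 = 165 days after November 16, 2063.
November has 30 days — 14 days to the end of November leaves 151.
December has 31 days (120 left).
January has 31 days (89 left).
February has 29 days (60 left).
March has 31 days (29 left).
29 days into April → April 29, 2064.

April 29, 2064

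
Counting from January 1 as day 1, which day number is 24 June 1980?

176

Days in months before June: 31 + 29 + 31 + 30 + 31 = 152.
Plus 24 days into June → day 176.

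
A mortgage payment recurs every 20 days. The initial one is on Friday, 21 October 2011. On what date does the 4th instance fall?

The 4th occurrence is 3 intervals after the first: 3 × 20 = 60 days after 21 October 2011.
October has 31 days — 10 days to the end of October leaves 50.
November has 30 days (20 left).
20 days into December → 20 December 2011.

20 December 2011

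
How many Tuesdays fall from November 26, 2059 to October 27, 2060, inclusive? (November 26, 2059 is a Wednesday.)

48

November 26, 2059 is a Wednesday; the first Tuesday on or after it is December 2, 2059 (6 days later).
From December 2, 2059 to October 27, 2060: 29 + 31 + 29 + 31 + 30 + 31 + 30 + 31 + 31 + 30 + 27 = 330 days (rest of December, January, February, March, April, May, June, July, August, September, October).
330 ÷ 7 = 47 full weeks with remainder 1, so 47 more Tuesdays after the first → 48.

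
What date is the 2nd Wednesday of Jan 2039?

Jan 12, 2039

The first Wednesday of Jan 2039 is Jan 5.
The 2nd Wednesday is 1 weeks later: 5 + 7 = 12.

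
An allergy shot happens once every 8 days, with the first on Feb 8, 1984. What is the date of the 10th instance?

Apr 20, 1984

The 10th occurrence is 9 intervals after the first: 9 × 8 = 72 days after Feb 8, 1984.
Feb has 29 days — 21 days to the end of Feb leaves 51.
Mar has 31 days (20 left).
20 days into Apr → Apr 20, 1984.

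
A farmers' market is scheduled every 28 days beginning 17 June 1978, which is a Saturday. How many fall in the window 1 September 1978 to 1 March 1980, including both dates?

20

Occurrences land 28·i days after 17 June 1978 for i = 0, 1, 2, …
1 September 1978 is 76 days after the start; 76 ÷ 28 = 2 remainder 20; since the remainder is 20, round up to i = 3. First occurrence in the window: #4 on 9 September 1978 (3×28 = 84 days in).
1 March 1980 is 623 days after the start; 623 ÷ 28 = 22 remainder 7. Last occurrence in the window: #23 on 23 February 1980.
Occurrences #4 through #23: 20 in total.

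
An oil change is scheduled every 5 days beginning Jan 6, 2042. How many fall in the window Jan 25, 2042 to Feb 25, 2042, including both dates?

7

Occurrences land 5·i days after Jan 6, 2042 for i = 0, 1, 2, …
Jan 25, 2042 is 19 days after the start; 19 ÷ 5 = 3 remainder 4; since the remainder is 4, round up to i = 4. First occurrence in the window: #5 on Jan 26, 2042 (4×5 = 20 days in).
Feb 25, 2042 is 50 days after the start; 50 ÷ 5 = 10 remainder 0. Last occurrence in the window: #11 on Feb 25, 2042.
Occurrences #5 through #11: 7 in total.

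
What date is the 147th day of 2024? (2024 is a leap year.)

2024-05-26

January has 31 days (147 − 31 = 116 remain).
February has 29 days (116 − 29 = 87 remain).
March has 31 days (87 − 31 = 56 remain).
April has 30 days (56 − 30 = 26 remain).
26 into May → May 26.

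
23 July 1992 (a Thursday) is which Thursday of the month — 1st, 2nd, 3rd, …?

Day 23 falls in week ⌈23/7⌉ of the month.
Days 1–7 hold the 1st Thursday, 8–14 the 2nd, 15–21 the 3rd, 22–28 the 4th, 29–31 the 5th.
23 is in the range for the 4th.

4th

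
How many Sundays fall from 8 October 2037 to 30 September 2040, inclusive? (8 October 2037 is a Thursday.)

8 October 2037 is a Thursday; the first Sunday on or after it is 11 October 2037 (3 days later).
From 11 October 2037 to 30 September 2040: 81 + 365 + 365 + 274 = 1085 days (rest of 2037, 2038, 2039, to 30 September 2040 in 2040).
1085 ÷ 7 = 155 full weeks with remainder 0, so 155 more Sundays after the first → 156.

156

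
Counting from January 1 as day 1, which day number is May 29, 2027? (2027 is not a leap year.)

Days in months before May: 31 + 28 + 31 + 30 = 120.
Plus 29 days into May → day 149.

149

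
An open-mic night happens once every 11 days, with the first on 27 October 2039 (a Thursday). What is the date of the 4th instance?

29 November 2039

The 4th occurrence is 3 intervals after the first: 3 × 11 = 33 days after 27 October 2039.
October has 31 days — 4 days to the end of October leaves 29.
29 days into November → 29 November 2039.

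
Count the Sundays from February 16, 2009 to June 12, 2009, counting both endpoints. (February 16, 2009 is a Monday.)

February 16, 2009 is a Monday; the first Sunday on or after it is February 22, 2009 (6 days later).
From February 22, 2009 to June 12, 2009: 6 + 31 + 30 + 31 + 12 = 110 days (rest of February, March, April, May, June).
110 ÷ 7 = 15 full weeks with remainder 5, so 15 more Sundays after the first → 16.

16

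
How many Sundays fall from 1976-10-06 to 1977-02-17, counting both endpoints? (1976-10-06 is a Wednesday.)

1976-10-06 is a Wednesday; the first Sunday on or after it is 1976-10-10 (4 days later).
From 1976-10-10 to 1977-02-17: 21 + 30 + 31 + 31 + 17 = 130 days (rest of October, November, December, January, February).
130 ÷ 7 = 18 full weeks with remainder 4, so 18 more Sundays after the first → 19.

19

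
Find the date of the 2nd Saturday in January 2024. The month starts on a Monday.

2024-01-13

January 2024 begins on a Monday, so the first Saturday is January 6 (5 days later).
The 2nd Saturday is 1 weeks later: 6 + 7 = 13.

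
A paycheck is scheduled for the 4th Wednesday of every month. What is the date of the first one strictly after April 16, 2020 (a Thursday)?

April 22, 2020

April 2020 starts on a Wednesday; its first Wednesday is the 1st, so the 4th Wednesday is the 22nd — April 22, 2020.
April 22, 2020 is after April 16, 2020, so that is the next one.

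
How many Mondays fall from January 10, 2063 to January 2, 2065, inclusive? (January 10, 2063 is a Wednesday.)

January 10, 2063 is a Wednesday; the first Monday on or after it is January 15, 2063 (5 days later).
From January 15, 2063 to January 2, 2065: 350 + 366 + 2 = 718 days (rest of 2063, 2064, to January 2, 2065 in 2065).
718 ÷ 7 = 102 full weeks with remainder 4, so 102 more Mondays after the first → 103.

103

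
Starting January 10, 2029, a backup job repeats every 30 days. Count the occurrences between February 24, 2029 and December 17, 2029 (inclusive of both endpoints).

Occurrences land 30·i days after January 10, 2029 for i = 0, 1, 2, …
February 24, 2029 is 45 days after the start; 45 ÷ 30 = 1 remainder 15; since the remainder is 15, round up to i = 2. First occurrence in the window: #3 on March 11, 2029 (2×30 = 60 days in).
December 17, 2029 is 341 days after the start; 341 ÷ 30 = 11 remainder 11. Last occurrence in the window: #12 on December 6, 2029.
Occurrences #3 through #12: 10 in total.

10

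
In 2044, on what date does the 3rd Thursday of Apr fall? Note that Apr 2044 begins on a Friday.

Apr 21, 2044

Apr 2044 begins on a Friday, so the first Thursday is Apr 7 (6 days later).
The 3rd Thursday is 2 weeks later: 7 + 14 = 21.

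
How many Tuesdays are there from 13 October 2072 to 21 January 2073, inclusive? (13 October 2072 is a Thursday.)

13 October 2072 is a Thursday; the first Tuesday on or after it is 18 October 2072 (5 days later).
From 18 October 2072 to 21 January 2073: 13 + 30 + 31 + 21 = 95 days (rest of October, November, December, January).
95 ÷ 7 = 13 full weeks with remainder 4, so 13 more Tuesdays after the first → 14.

14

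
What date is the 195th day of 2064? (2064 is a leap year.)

July 13, 2064

January has 31 days (195 − 31 = 164 remain).
February has 29 days (164 − 29 = 135 remain).
March has 31 days (135 − 31 = 104 remain).
April has 30 days (104 − 30 = 74 remain).
May has 31 days (74 − 31 = 43 remain).
June has 30 days (43 − 30 = 13 remain).
13 into July → July 13.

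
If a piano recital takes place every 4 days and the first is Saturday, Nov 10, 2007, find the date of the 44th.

Apr 30, 2008

The 44th occurrence is 43 intervals after the first: 43 × 4 = 172 days after Nov 10, 2007.
Nov has 30 days — 20 days to the end of Nov leaves 152.
Dec has 31 days (121 left).
Jan has 31 days (90 left).
Feb has 29 days (61 left).
Mar has 31 days (30 left).
30 days into Apr → Apr 30, 2008.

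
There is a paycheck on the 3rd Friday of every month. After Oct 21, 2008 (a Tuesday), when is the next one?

Oct 2008 starts on a Wednesday; its first Friday is the 3rd, so the 3rd Friday is the 17th — Oct 17, 2008.
That is not after Oct 21, 2008, so look at Nov 2008.
Nov 2008 starts on a Saturday; its first Friday is the 7th, so the 3rd Friday is the 21st — Nov 21, 2008.

Nov 21, 2008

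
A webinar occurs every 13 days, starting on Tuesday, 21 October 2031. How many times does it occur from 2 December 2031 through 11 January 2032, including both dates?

Occurrences land 13·i days after 21 October 2031 for i = 0, 1, 2, …
2 December 2031 is 42 days after the start; 42 ÷ 13 = 3 remainder 3; since the remainder is 3, round up to i = 4. First occurrence in the window: #5 on 12 December 2031 (4×13 = 52 days in).
11 January 2032 is 82 days after the start; 82 ÷ 13 = 6 remainder 4. Last occurrence in the window: #7 on 7 January 2032.
Occurrences #5 through #7: 3 in total.

3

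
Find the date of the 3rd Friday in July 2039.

The first Friday of July 2039 is July 1.
The 3rd Friday is 2 weeks later: 1 + 14 = 15.

15 July 2039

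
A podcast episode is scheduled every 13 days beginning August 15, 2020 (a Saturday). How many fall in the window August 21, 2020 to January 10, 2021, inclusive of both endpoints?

11

Occurrences land 13·i days after August 15, 2020 for i = 0, 1, 2, …
August 21, 2020 is 6 days after the start; 6 ÷ 13 = 0 remainder 6; since the remainder is 6, round up to i = 1. First occurrence in the window: #2 on August 28, 2020 (1×13 = 13 days in).
January 10, 2021 is 148 days after the start; 148 ÷ 13 = 11 remainder 5. Last occurrence in the window: #12 on January 5, 2021.
Occurrences #2 through #12: 11 in total.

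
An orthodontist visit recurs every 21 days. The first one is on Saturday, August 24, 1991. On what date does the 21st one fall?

The 21st occurrence is 20 intervals after the first: 20 × 21 = 420 days after August 24, 1991.
August has 31 days — 7 days to the end of August leaves 413.
From end of August to end of 1991 is 122 days (291 left).
January has 31 days (260 left).
February has 29 days (231 left).
March has 31 days (200 left).
April has 30 days (170 left).
May has 31 days (139 left).
June has 30 days (109 left).
July has 31 days (78 left).
August has 31 days (47 left).
September has 30 days (17 left).
17 days into October → October 17, 1992.

October 17, 1992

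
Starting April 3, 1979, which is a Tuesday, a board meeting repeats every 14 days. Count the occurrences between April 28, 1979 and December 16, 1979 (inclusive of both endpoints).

17

Occurrences land 14·i days after April 3, 1979 for i = 0, 1, 2, …
April 28, 1979 is 25 days after the start; 25 ÷ 14 = 1 remainder 11; since the remainder is 11, round up to i = 2. First occurrence in the window: #3 on May 1, 1979 (2×14 = 28 days in).
December 16, 1979 is 257 days after the start; 257 ÷ 14 = 18 remainder 5. Last occurrence in the window: #19 on December 11, 1979.
Occurrences #3 through #19: 17 in total.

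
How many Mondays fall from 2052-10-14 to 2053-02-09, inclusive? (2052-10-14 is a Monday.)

17

2052-10-14 is a Monday; the first Monday on or after it is 2052-10-14.
From 2052-10-14 to 2053-02-09: 17 + 30 + 31 + 31 + 9 = 118 days (rest of October, November, December, January, February).
118 ÷ 7 = 16 full weeks with remainder 6, so 16 more Mondays after the first → 17.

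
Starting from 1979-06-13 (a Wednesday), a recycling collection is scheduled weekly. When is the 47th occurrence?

The 47th occurrence is 46 intervals after the first: 46 × 7 = 322 days after 1979-06-13.
June has 30 days — 17 days to the end of June leaves 305.
July has 31 days (274 left).
August has 31 days (243 left).
September has 30 days (213 left).
October has 31 days (182 left).
November has 30 days (152 left).
December has 31 days (121 left).
January has 31 days (90 left).
February has 29 days (61 left).
March has 31 days (30 left).
30 days into April → 1980-04-30.

1980-04-30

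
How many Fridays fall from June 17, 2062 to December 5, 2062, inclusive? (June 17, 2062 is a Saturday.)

24

June 17, 2062 is a Saturday; the first Friday on or after it is June 23, 2062 (6 days later).
From June 23, 2062 to December 5, 2062: 7 + 31 + 31 + 30 + 31 + 30 + 5 = 165 days (rest of June, July, August, September, October, November, December).
165 ÷ 7 = 23 full weeks with remainder 4, so 23 more Fridays after the first → 24.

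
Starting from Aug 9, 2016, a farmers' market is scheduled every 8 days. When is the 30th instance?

Mar 29, 2017

The 30th occurrence is 29 intervals after the first: 29 × 8 = 232 days after Aug 9, 2016.
Aug has 31 days — 22 days to the end of Aug leaves 210.
Sep has 30 days (180 left).
Oct has 31 days (149 left).
Nov has 30 days (119 left).
Dec has 31 days (88 left).
Jan has 31 days (57 left).
Feb has 28 days (29 left).
29 days into Mar → Mar 29, 2017.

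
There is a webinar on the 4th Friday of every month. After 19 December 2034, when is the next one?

22 December 2034

December 2034 starts on a Friday; its first Friday is the 1st, so the 4th Friday is the 22nd — 22 December 2034.
22 December 2034 is after 19 December 2034, so that is the next one.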